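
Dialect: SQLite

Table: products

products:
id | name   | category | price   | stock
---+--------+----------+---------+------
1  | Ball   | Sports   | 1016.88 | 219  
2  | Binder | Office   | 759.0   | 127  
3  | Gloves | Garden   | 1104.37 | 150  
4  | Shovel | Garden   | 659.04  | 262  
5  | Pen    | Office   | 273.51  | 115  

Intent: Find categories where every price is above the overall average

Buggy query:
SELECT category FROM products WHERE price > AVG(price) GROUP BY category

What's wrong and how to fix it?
Bug: AVG() is an aggregate; it can't sit directly in WHERE

Fix: Compute the overall average in a scalar subquery and compare each group's MIN against it in HAVING

Corrected query:
SELECT category FROM products GROUP BY category HAVING MIN(price) > (SELECT AVG(price) FROM products)

Result:
category
--------
Sports  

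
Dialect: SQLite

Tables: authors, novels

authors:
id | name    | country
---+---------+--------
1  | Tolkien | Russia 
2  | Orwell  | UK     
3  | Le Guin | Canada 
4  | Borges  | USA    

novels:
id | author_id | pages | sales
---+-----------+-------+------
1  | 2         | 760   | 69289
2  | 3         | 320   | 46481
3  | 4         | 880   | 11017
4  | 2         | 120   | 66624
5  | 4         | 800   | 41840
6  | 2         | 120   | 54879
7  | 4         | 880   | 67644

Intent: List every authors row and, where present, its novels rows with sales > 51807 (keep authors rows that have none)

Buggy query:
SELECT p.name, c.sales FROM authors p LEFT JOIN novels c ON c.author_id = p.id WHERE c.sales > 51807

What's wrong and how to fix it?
Bug: A WHERE condition on the right-hand table after LEFT JOIN drops unmatched parents

Fix: Put 'c.sales > 51807' in the JOIN's ON clause instead of WHERE

Corrected query:
SELECT p.name, c.sales FROM authors p LEFT JOIN novels c ON c.author_id = p.id AND c.sales > 51807

Result:
name    | sales
--------+------
Tolkien | NULL 
Orwell  | 54879
Orwell  | 66624
Orwell  | 69289
Le Guin | NULL 
Borges  | 67644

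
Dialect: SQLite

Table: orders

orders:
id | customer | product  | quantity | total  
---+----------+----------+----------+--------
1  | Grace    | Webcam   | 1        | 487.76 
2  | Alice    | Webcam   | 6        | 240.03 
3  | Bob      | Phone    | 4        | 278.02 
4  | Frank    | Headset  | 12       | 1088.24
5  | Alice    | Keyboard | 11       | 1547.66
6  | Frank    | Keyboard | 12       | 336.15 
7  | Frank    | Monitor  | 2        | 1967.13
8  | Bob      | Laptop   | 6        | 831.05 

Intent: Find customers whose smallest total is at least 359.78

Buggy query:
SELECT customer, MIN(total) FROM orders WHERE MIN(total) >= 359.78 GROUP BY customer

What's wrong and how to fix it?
Bug: Aggregates like MIN are computed per group after WHERE runs

Fix: Use HAVING for the per-group MIN condition

Corrected query:
SELECT customer, MIN(total) FROM orders GROUP BY customer HAVING MIN(total) >= 359.78

Result:
customer | MIN(total)
---------+-----------
Grace    | 487.76    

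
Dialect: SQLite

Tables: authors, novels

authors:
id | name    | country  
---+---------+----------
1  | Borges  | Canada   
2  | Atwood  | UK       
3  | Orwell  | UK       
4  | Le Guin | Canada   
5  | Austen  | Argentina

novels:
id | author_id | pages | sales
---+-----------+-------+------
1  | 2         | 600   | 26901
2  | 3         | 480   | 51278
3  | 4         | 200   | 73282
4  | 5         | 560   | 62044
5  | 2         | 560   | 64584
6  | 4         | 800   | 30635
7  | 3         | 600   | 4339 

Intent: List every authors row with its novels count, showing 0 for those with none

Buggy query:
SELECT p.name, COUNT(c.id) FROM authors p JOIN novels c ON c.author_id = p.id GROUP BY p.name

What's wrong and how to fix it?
Bug: An inner join excludes parents with zero children

Fix: Use LEFT JOIN so parents without children still appear (COUNT(c.id) gives 0)

Corrected query:
SELECT p.name, COUNT(c.id) FROM authors p LEFT JOIN novels c ON c.author_id = p.id GROUP BY p.name

Result:
name    | COUNT(c.id)
--------+------------
Atwood  | 2          
Austen  | 1          
Borges  | 0          
Le Guin | 2          
Orwell  | 2          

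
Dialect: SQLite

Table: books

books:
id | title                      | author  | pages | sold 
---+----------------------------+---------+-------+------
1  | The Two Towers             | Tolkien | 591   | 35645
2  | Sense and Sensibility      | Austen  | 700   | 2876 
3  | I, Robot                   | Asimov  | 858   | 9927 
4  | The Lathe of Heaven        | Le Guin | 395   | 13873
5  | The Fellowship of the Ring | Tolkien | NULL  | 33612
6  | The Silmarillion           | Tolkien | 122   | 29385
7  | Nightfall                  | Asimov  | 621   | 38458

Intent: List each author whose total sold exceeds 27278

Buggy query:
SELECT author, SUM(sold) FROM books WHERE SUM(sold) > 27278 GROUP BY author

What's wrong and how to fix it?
Bug: Aggregate functions cannot appear in a WHERE clause

Fix: Move the aggregate condition to a HAVING clause

Corrected query:
SELECT author, SUM(sold) FROM books GROUP BY author HAVING SUM(sold) > 27278

Result:
author  | SUM(sold)
--------+----------
Asimov  | 48385    
Tolkien | 98642    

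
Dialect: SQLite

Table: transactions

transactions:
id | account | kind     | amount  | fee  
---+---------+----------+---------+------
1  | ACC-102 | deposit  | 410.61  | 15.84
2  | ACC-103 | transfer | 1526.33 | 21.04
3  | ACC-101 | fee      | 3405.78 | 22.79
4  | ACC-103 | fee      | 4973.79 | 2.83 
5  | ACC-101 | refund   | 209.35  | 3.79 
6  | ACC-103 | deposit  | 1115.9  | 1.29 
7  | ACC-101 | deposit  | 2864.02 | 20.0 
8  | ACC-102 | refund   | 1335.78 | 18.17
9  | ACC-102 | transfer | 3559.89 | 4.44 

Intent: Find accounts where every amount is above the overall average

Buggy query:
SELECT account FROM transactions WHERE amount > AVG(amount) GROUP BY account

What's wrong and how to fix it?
Bug: AVG() is an aggregate; it can't sit directly in WHERE

Fix: Compute the overall average in a scalar subquery and compare each group's MIN against it in HAVING

Corrected query:
SELECT account FROM transactions GROUP BY account HAVING MIN(amount) > (SELECT AVG(amount) FROM transactions)

Result:
(no rows)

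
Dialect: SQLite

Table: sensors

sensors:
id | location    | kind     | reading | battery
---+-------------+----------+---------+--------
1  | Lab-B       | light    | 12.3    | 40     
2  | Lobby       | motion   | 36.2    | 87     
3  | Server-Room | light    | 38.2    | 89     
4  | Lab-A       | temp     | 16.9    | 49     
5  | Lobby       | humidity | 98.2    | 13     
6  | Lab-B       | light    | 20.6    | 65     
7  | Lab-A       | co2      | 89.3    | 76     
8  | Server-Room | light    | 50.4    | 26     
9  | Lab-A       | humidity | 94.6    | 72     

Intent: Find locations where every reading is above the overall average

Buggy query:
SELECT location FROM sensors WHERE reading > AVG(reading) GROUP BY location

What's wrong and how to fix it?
Bug: AVG() is an aggregate; it can't sit directly in WHERE

Fix: Use a subquery for AVG and a HAVING MIN(...) filter so the condition holds for every row in the group

Corrected query:
SELECT location FROM sensors GROUP BY location HAVING MIN(reading) > (SELECT AVG(reading) FROM sensors)

Result:
(no rows)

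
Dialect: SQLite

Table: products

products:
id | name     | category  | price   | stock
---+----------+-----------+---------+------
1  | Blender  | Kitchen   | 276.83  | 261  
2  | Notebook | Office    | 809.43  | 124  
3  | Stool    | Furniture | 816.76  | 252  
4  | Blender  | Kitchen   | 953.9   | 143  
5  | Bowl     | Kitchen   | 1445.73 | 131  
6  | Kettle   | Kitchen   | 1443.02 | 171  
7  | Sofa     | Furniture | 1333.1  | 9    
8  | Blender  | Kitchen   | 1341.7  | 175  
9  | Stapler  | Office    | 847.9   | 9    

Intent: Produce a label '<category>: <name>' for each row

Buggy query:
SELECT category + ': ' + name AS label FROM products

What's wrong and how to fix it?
Bug: SQLite uses || for string concatenation; + coerces text to numbers (yielding 0)

Fix: Use the || operator for string concatenation

Corrected query:
SELECT category || ': ' || name AS label FROM products

Result:
label           
----------------
Kitchen: Blender
Office: Notebook
Furniture: Stool
Kitchen: Blender
Kitchen: Bowl   
Kitchen: Kettle 
Furniture: Sofa 
Kitchen: Blender
Office: Stapler 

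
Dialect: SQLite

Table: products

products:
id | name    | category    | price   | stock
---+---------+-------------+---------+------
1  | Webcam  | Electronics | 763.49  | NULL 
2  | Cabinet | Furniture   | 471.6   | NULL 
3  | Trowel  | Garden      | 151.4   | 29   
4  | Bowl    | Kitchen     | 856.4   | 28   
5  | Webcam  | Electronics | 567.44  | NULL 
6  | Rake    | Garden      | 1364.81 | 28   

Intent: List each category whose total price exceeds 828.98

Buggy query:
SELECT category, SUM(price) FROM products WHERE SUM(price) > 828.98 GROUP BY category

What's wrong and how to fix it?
Bug: SUM(price) is an aggregate, but WHERE filters rows before aggregation

Fix: Use HAVING (which filters groups after aggregation) instead of WHERE

Corrected query:
SELECT category, SUM(price) FROM products GROUP BY category HAVING SUM(price) > 828.98

Result:
category    | SUM(price)
------------+-----------
Electronics | 1330.93   
Garden      | 1516.21   
Kitchen     | 856.4     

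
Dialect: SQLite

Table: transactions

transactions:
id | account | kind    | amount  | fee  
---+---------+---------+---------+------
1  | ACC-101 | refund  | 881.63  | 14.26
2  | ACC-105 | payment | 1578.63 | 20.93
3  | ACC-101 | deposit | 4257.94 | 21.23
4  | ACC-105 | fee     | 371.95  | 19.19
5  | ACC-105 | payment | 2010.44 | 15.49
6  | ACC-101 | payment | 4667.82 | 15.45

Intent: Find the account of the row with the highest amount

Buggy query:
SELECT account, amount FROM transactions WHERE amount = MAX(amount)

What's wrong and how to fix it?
Bug: MAX(amount) is an aggregate and cannot be used directly in WHERE

Fix: Use a subquery: WHERE amount = (SELECT MAX(amount) FROM transactions)

Corrected query:
SELECT account, amount FROM transactions WHERE amount = (SELECT MAX(amount) FROM transactions)

Result:
account | amount 
--------+--------
ACC-101 | 4667.82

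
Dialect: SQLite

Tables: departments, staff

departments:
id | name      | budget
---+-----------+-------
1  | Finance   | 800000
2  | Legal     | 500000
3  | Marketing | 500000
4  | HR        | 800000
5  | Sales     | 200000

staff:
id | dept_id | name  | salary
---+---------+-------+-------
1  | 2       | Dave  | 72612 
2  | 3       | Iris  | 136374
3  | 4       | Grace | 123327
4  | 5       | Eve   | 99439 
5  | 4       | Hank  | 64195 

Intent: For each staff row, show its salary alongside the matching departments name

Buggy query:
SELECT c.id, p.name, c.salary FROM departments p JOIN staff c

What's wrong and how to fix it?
Bug: Missing join condition: each staff row is matched to all departments rows instead of just its own

Fix: Add ON c.dept_id = p.id to the JOIN

Corrected query:
SELECT c.id, p.name, c.salary FROM departments p JOIN staff c ON c.dept_id = p.id

Result:
id | name      | salary
---+-----------+-------
1  | Legal     | 72612 
2  | Marketing | 136374
3  | HR        | 123327
4  | Sales     | 99439 
5  | HR        | 64195 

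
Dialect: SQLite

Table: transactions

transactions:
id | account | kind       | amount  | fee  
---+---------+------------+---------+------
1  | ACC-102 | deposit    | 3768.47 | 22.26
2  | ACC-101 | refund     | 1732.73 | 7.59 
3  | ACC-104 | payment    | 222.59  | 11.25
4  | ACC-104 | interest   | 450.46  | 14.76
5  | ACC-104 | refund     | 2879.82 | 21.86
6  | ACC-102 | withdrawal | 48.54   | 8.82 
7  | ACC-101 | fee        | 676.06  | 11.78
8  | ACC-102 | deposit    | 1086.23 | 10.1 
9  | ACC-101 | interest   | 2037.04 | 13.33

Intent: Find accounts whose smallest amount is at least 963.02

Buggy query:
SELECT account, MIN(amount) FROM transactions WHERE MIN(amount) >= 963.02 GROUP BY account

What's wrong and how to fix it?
Bug: Aggregates like MIN are computed per group after WHERE runs

Fix: Use HAVING for the per-group MIN condition

Corrected query:
SELECT account, MIN(amount) FROM transactions GROUP BY account HAVING MIN(amount) >= 963.02

Result:
(no rows)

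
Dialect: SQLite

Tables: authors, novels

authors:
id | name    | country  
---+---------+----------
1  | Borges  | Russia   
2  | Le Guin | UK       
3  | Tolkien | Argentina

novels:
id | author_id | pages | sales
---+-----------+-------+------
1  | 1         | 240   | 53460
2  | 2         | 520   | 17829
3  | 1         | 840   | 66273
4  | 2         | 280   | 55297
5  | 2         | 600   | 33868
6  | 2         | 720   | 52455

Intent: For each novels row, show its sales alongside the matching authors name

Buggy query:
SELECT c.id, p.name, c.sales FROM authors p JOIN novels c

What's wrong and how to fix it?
Bug: Missing join condition: each novels row is matched to all authors rows instead of just its own

Fix: Specify the join condition linking the foreign key to the parent id

Corrected query:
SELECT c.id, p.name, c.sales FROM authors p JOIN novels c ON c.author_id = p.id

Result:
id | name    | sales
---+---------+------
1  | Borges  | 53460
2  | Le Guin | 17829
3  | Borges  | 66273
4  | Le Guin | 55297
5  | Le Guin | 33868
6  | Le Guin | 52455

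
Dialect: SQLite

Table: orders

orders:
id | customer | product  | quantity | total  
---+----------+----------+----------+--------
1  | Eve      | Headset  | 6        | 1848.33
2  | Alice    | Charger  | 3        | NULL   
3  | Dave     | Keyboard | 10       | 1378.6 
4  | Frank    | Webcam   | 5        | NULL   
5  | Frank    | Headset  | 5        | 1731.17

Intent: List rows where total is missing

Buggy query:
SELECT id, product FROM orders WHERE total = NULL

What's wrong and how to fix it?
Bug: '= NULL' is always unknown in SQL three-valued logic, so no rows match

Fix: Replace '= NULL' with 'IS NULL'

Corrected query:
SELECT id, product FROM orders WHERE total IS NULL

Result:
id | product
---+--------
2  | Charger
4  | Webcam 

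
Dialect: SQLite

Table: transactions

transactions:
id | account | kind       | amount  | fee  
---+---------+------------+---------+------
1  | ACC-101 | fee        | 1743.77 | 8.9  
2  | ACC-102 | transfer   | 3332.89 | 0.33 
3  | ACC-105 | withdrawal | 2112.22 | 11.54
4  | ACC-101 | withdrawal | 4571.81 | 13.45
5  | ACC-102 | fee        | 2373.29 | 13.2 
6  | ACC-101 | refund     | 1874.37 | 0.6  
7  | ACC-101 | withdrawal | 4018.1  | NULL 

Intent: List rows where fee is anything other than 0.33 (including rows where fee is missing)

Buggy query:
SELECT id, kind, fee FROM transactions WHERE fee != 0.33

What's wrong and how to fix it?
Bug: 'fee != 0.33' is unknown when fee is NULL, so NULL rows are silently excluded

Fix: Add an explicit OR fee IS NULL to include the missing-value rows

Corrected query:
SELECT id, kind, fee FROM transactions WHERE fee != 0.33 OR fee IS NULL

Result:
id | kind       | fee  
---+------------+------
1  | fee        | 8.9  
3  | withdrawal | 11.54
4  | withdrawal | 13.45
5  | fee        | 13.2 
6  | refund     | 0.6  
7  | withdrawal | NULL 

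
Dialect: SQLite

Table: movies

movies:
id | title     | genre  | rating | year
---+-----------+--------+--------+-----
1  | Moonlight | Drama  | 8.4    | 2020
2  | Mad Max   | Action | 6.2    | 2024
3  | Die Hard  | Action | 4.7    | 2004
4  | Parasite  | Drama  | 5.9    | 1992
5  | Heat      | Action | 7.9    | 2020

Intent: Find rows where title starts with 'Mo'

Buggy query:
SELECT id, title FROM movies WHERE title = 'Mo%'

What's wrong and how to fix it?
Bug: Wildcards only work with LIKE; '=' treats '%' as a literal character

Fix: Replace '=' with LIKE so 'Mo%' is treated as a pattern

Corrected query:
SELECT id, title FROM movies WHERE title LIKE 'Mo%'

Result:
id | title    
---+----------
1  | Moonlight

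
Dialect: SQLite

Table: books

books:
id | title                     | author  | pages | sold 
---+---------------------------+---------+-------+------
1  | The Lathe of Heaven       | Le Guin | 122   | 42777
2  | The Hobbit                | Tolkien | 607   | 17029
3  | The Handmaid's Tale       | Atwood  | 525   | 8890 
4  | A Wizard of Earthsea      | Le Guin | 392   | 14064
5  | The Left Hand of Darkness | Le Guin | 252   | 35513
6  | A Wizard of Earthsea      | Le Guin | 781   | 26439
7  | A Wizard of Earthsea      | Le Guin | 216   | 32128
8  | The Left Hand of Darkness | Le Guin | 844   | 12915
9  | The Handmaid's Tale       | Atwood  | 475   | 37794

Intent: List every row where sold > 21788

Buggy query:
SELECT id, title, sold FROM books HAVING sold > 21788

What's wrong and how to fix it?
Bug: This is a non-aggregate query (no GROUP BY, no aggregates), so in SQLite the HAVING clause is invalid here; a row-level condition belongs in WHERE

Fix: Use WHERE for row-level filtering

Corrected query:
SELECT id, title, sold FROM books WHERE sold > 21788

Result:
id | title                     | sold 
---+---------------------------+------
1  | The Lathe of Heaven       | 42777
5  | The Left Hand of Darkness | 35513
6  | A Wizard of Earthsea      | 26439
7  | A Wizard of Earthsea      | 32128
9  | The Handmaid's Tale       | 37794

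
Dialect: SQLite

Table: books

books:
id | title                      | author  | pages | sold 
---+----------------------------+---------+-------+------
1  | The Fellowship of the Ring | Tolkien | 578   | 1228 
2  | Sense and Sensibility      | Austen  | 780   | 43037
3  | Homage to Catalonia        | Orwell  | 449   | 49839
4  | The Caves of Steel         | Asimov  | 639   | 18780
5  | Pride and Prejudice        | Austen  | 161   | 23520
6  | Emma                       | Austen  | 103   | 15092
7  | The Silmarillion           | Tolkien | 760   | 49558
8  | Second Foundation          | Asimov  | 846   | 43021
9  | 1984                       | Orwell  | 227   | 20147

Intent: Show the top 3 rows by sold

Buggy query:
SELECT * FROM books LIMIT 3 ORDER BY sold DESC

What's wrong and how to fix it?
Bug: ORDER BY cannot follow LIMIT; LIMIT is the final clause

Fix: Swap the clauses: ORDER BY first, then LIMIT

Corrected query:
SELECT * FROM books ORDER BY sold DESC LIMIT 3

Result:
id | title                 | author  | pages | sold 
---+-----------------------+---------+-------+------
3  | Homage to Catalonia   | Orwell  | 449   | 49839
7  | The Silmarillion      | Tolkien | 760   | 49558
2  | Sense and Sensibility | Austen  | 780   | 43037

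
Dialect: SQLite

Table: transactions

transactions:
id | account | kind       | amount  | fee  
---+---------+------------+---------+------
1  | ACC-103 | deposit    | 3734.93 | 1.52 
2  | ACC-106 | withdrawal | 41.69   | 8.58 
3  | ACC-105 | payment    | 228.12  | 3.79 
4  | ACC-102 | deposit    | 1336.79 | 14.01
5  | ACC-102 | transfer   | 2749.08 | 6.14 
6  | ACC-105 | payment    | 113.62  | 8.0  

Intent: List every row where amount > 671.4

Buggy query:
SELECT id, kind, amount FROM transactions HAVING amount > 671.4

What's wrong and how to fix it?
Bug: HAVING filters the output of aggregation, but this query has no GROUP BY and no aggregate functions, so SQLite rejects it (HAVING clause on a non-aggregate query); the condition here is per row

Fix: Replace HAVING with WHERE since the condition applies to individual rows

Corrected query:
SELECT id, kind, amount FROM transactions WHERE amount > 671.4

Result:
id | kind     | amount 
---+----------+--------
1  | deposit  | 3734.93
4  | deposit  | 1336.79
5  | transfer | 2749.08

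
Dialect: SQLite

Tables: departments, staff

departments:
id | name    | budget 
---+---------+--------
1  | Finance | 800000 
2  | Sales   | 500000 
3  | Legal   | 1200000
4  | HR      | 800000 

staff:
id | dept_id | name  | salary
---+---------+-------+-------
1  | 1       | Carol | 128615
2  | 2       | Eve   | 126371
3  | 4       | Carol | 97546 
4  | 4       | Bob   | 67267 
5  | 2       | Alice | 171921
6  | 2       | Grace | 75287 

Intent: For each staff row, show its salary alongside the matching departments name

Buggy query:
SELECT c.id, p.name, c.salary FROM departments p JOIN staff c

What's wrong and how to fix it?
Bug: JOIN with no ON clause produces a cartesian product; every staff row pairs with every departments row

Fix: Specify the join condition linking the foreign key to the parent id

Corrected query:
SELECT c.id, p.name, c.salary FROM departments p JOIN staff c ON c.dept_id = p.id

Result:
id | name    | salary
---+---------+-------
1  | Finance | 128615
2  | Sales   | 126371
3  | HR      | 97546 
4  | HR      | 67267 
5  | Sales   | 171921
6  | Sales   | 75287 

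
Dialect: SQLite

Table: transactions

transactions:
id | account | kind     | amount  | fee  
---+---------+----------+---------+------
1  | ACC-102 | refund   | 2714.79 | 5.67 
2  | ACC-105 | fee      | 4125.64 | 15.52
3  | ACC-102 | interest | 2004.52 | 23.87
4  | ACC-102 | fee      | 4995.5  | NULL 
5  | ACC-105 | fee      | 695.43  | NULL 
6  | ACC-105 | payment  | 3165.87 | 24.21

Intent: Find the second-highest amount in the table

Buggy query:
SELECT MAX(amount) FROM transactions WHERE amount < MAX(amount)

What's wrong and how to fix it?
Bug: The inner MAX is an aggregate inside WHERE, which is not allowed

Fix: Put the inner MAX in a scalar subquery

Corrected query:
SELECT MAX(amount) FROM transactions WHERE amount < (SELECT MAX(amount) FROM transactions)

Result:
MAX(amount)
-----------
4125.64    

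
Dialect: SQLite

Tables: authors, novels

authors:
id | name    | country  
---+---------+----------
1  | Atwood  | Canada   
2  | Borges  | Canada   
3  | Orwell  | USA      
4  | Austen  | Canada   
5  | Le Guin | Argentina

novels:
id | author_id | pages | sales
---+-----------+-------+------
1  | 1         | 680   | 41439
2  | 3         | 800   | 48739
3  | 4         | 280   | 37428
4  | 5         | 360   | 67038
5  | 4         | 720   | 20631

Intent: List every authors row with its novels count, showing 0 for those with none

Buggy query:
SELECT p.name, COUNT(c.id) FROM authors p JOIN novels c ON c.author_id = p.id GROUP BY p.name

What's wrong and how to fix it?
Bug: INNER JOIN drops authors rows that have no matching novels rows

Fix: Use LEFT JOIN so parents without children still appear (COUNT(c.id) gives 0)

Corrected query:
SELECT p.name, COUNT(c.id) FROM authors p LEFT JOIN novels c ON c.author_id = p.id GROUP BY p.name

Result:
name    | COUNT(c.id)
--------+------------
Atwood  | 1          
Austen  | 2          
Borges  | 0          
Le Guin | 1          
Orwell  | 1          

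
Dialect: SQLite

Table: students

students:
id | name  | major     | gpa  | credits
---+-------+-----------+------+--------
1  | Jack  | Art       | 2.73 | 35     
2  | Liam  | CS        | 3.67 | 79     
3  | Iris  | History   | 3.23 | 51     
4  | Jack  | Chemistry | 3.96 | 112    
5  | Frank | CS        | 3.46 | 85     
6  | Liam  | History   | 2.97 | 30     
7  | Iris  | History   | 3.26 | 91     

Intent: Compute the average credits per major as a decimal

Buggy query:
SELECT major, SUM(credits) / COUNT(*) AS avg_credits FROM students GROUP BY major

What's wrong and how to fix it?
Bug: Both operands are integers, so '/' performs integer division and truncates

Fix: Multiply by 1.0 (or CAST to REAL) to force floating-point division

Corrected query:
SELECT major, SUM(credits) * 1.0 / COUNT(*) AS avg_credits FROM students GROUP BY major

Result:
major     | avg_credits
----------+------------
Art       | 35         
CS        | 82         
Chemistry | 112        
History   | 57.333333  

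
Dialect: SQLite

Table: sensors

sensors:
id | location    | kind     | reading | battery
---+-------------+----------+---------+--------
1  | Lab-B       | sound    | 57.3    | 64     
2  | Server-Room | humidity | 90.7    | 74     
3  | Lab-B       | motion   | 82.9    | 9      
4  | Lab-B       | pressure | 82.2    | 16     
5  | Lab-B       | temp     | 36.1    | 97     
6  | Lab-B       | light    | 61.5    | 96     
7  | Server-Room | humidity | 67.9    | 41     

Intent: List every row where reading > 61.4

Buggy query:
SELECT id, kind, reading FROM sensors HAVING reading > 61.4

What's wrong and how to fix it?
Bug: HAVING filters the output of aggregation, but this query has no GROUP BY and no aggregate functions, so SQLite rejects it (HAVING clause on a non-aggregate query); the condition here is per row

Fix: Replace HAVING with WHERE since the condition applies to individual rows

Corrected query:
SELECT id, kind, reading FROM sensors WHERE reading > 61.4

Result:
id | kind     | reading
---+----------+--------
2  | humidity | 90.7   
3  | motion   | 82.9   
4  | pressure | 82.2   
6  | light    | 61.5   
7  | humidity | 67.9   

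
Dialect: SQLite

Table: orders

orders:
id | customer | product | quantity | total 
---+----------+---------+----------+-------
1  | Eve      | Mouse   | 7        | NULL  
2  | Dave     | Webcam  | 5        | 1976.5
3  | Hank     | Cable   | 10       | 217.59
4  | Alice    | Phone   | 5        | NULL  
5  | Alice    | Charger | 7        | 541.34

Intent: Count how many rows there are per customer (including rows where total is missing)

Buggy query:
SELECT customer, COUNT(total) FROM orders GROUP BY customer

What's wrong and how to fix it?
Bug: COUNT(total) skips NULLs, so groups with missing total are undercounted

Fix: Use COUNT(*) to count all rows regardless of NULL

Corrected query:
SELECT customer, COUNT(*) FROM orders GROUP BY customer

Result:
customer | COUNT(*)
---------+---------
Alice    | 2       
Dave     | 1       
Eve      | 1       
Hank     | 1       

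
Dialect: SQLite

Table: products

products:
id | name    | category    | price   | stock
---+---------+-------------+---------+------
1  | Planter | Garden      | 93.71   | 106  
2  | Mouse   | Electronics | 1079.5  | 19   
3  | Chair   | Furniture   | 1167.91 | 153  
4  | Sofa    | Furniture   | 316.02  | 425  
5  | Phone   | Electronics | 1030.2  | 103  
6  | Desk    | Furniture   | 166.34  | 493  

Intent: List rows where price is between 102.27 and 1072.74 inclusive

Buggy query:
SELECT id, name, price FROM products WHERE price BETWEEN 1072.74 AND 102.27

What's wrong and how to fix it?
Bug: BETWEEN expects the lower bound first; with 1072.74 AND 102.27 the range is empty

Fix: Write BETWEEN 102.27 AND 1072.74

Corrected query:
SELECT id, name, price FROM products WHERE price BETWEEN 102.27 AND 1072.74

Result:
id | name  | price 
---+-------+-------
4  | Sofa  | 316.02
5  | Phone | 1030.2
6  | Desk  | 166.34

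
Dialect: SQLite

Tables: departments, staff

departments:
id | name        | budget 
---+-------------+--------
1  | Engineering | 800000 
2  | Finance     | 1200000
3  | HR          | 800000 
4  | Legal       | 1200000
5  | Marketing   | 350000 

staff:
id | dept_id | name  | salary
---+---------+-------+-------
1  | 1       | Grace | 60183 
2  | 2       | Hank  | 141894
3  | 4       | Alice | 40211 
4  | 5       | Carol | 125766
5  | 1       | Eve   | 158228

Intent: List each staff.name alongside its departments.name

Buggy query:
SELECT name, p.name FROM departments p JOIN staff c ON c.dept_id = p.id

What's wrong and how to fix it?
Bug: 'name' exists in both joined tables, so the database can't tell which one is meant

Fix: Prefix ambiguous columns with the table alias

Corrected query:
SELECT c.name, p.name FROM departments p JOIN staff c ON c.dept_id = p.id

Result:
name  | name       
------+------------
Grace | Engineering
Hank  | Finance    
Alice | Legal      
Carol | Marketing  
Eve   | Engineering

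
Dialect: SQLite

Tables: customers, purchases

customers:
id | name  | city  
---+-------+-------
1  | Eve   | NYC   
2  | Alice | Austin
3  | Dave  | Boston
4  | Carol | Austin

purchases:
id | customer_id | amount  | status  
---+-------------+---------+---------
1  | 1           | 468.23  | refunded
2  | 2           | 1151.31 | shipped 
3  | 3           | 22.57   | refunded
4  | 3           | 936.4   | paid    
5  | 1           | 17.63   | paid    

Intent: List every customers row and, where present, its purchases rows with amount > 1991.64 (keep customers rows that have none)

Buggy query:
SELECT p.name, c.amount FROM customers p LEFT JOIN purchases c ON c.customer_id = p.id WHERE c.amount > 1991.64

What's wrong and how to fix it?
Bug: Filtering c.amount in WHERE discards the NULL rows produced by LEFT JOIN, turning it into an inner join

Fix: Move the right-table condition into the ON clause so unmatched parents are kept

Corrected query:
SELECT p.name, c.amount FROM customers p LEFT JOIN purchases c ON c.customer_id = p.id AND c.amount > 1991.64

Result:
name  | amount
------+-------
Eve   | NULL  
Alice | NULL  
Dave  | NULL  
Carol | NULL  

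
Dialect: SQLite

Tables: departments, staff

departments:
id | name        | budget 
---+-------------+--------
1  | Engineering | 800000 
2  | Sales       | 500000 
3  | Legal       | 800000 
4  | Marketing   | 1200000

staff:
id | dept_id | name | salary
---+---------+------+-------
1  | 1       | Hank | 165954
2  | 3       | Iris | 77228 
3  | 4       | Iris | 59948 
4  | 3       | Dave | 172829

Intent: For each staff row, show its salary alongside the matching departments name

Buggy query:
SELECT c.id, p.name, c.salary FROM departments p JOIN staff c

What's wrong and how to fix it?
Bug: Missing join condition: each staff row is matched to all departments rows instead of just its own

Fix: Add ON c.dept_id = p.id to the JOIN

Corrected query:
SELECT c.id, p.name, c.salary FROM departments p JOIN staff c ON c.dept_id = p.id

Result:
id | name        | salary
---+-------------+-------
1  | Engineering | 165954
2  | Legal       | 77228 
3  | Marketing   | 59948 
4  | Legal       | 172829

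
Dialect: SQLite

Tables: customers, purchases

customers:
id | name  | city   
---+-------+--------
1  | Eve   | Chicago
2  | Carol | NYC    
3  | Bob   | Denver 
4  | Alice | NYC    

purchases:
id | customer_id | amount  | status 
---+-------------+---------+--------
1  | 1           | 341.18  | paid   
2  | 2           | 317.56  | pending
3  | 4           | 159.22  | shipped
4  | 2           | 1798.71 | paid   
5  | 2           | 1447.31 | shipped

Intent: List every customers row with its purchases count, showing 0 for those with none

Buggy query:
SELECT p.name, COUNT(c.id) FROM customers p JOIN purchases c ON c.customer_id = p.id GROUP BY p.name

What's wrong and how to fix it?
Bug: INNER JOIN drops customers rows that have no matching purchases rows

Fix: Use LEFT JOIN so parents without children still appear (COUNT(c.id) gives 0)

Corrected query:
SELECT p.name, COUNT(c.id) FROM customers p LEFT JOIN purchases c ON c.customer_id = p.id GROUP BY p.name

Result:
name  | COUNT(c.id)
------+------------
Alice | 1          
Bob   | 0          
Carol | 3          
Eve   | 1          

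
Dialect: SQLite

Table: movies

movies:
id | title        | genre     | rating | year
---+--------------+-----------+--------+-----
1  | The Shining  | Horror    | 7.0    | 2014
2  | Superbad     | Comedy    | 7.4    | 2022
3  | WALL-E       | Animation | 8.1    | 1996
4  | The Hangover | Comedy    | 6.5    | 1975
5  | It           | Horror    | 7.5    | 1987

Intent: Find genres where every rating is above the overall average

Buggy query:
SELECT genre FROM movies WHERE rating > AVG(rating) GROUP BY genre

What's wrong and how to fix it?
Bug: WHERE evaluates per row before aggregation, so AVG() is unavailable

Fix: Compute the overall average in a scalar subquery and compare each group's MIN against it in HAVING

Corrected query:
SELECT genre FROM movies GROUP BY genre HAVING MIN(rating) > (SELECT AVG(rating) FROM movies)

Result:
genre    
---------
Animation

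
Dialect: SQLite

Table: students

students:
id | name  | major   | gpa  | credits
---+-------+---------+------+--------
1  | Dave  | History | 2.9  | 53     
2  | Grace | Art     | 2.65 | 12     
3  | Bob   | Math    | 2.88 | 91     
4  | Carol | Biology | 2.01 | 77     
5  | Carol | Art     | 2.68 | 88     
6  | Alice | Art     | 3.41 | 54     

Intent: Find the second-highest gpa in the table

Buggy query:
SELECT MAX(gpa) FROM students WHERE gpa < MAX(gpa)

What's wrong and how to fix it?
Bug: The inner MAX is an aggregate inside WHERE, which is not allowed

Fix: Put the inner MAX in a scalar subquery

Corrected query:
SELECT MAX(gpa) FROM students WHERE gpa < (SELECT MAX(gpa) FROM students)

Result:
MAX(gpa)
--------
2.9     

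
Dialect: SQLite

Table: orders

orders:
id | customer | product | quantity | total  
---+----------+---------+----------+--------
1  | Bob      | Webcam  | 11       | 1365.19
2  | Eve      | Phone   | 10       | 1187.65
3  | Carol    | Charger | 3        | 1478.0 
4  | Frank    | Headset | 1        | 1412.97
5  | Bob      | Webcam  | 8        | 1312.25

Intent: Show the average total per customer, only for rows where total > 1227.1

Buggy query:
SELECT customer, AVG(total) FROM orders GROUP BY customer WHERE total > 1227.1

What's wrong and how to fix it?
Bug: WHERE cannot follow GROUP BY

Fix: Place WHERE between FROM and GROUP BY

Corrected query:
SELECT customer, AVG(total) FROM orders WHERE total > 1227.1 GROUP BY customer

Result:
customer | AVG(total)
---------+-----------
Bob      | 1338.72   
Carol    | 1478      
Frank    | 1412.97   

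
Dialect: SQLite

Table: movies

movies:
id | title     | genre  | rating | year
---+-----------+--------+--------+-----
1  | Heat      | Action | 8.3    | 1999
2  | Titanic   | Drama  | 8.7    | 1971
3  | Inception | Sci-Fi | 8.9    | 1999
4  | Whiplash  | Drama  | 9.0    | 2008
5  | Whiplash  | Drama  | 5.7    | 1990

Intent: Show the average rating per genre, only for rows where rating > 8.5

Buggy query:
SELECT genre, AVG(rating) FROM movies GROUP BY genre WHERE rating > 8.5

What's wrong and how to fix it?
Bug: Row-level WHERE must come before GROUP BY in the clause order

Fix: Place WHERE between FROM and GROUP BY

Corrected query:
SELECT genre, AVG(rating) FROM movies WHERE rating > 8.5 GROUP BY genre

Result:
genre  | AVG(rating)
-------+------------
Drama  | 8.85       
Sci-Fi | 8.9        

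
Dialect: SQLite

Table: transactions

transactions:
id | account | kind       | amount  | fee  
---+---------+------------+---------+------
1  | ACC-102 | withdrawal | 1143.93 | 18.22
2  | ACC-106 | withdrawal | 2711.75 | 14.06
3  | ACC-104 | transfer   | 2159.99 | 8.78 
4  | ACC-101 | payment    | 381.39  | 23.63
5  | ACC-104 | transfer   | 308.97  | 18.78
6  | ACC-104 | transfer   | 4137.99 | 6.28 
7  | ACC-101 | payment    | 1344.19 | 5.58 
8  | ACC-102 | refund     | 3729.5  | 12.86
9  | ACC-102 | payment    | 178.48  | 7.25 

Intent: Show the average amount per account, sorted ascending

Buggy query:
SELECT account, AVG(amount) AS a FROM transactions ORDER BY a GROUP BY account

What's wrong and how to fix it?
Bug: ORDER BY appears before GROUP BY; SQL clause order requires GROUP BY first

Fix: Move ORDER BY to the end, after GROUP BY

Corrected query:
SELECT account, AVG(amount) AS a FROM transactions GROUP BY account ORDER BY a

Result:
account | a          
--------+------------
ACC-101 | 862.79     
ACC-102 | 1683.97    
ACC-104 | 2202.316667
ACC-106 | 2711.75    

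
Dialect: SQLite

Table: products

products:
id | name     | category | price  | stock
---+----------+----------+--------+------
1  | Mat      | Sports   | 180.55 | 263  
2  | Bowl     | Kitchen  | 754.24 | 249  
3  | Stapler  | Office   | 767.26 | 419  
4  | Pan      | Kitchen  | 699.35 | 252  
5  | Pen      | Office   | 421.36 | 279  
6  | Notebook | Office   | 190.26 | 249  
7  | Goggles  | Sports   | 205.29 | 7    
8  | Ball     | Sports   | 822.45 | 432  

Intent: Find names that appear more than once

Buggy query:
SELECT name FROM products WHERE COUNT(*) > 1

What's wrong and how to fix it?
Bug: WHERE can't reference COUNT(*); aggregates are computed after WHERE

Fix: Group first, then use HAVING for the count condition

Corrected query:
SELECT name FROM products GROUP BY name HAVING COUNT(*) > 1

Result:
(no rows)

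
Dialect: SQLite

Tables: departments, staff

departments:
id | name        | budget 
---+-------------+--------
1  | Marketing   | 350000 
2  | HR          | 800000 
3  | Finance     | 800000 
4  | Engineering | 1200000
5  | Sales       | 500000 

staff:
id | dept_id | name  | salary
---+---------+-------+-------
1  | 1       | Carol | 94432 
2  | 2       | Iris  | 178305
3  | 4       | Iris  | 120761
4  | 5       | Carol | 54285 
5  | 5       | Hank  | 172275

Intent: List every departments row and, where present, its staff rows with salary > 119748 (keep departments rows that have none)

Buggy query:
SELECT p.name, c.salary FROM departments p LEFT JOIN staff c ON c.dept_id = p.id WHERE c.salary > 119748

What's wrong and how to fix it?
Bug: Filtering c.salary in WHERE discards the NULL rows produced by LEFT JOIN, turning it into an inner join

Fix: Move the right-table condition into the ON clause so unmatched parents are kept

Corrected query:
SELECT p.name, c.salary FROM departments p LEFT JOIN staff c ON c.dept_id = p.id AND c.salary > 119748

Result:
name        | salary
------------+-------
Marketing   | NULL  
HR          | 178305
Finance     | NULL  
Engineering | 120761
Sales       | 172275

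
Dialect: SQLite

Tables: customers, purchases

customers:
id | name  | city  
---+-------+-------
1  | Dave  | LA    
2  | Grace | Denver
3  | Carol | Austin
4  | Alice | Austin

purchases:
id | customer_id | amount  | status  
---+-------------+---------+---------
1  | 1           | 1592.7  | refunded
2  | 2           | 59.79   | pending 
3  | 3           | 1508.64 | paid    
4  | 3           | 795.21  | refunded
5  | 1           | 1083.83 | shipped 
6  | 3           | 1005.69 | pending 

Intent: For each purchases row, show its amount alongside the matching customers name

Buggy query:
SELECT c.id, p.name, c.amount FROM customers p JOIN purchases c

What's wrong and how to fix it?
Bug: Missing join condition: each purchases row is matched to all customers rows instead of just its own

Fix: Specify the join condition linking the foreign key to the parent id

Corrected query:
SELECT c.id, p.name, c.amount FROM customers p JOIN purchases c ON c.customer_id = p.id

Result:
id | name  | amount 
---+-------+--------
1  | Dave  | 1592.7 
2  | Grace | 59.79  
3  | Carol | 1508.64
4  | Carol | 795.21 
5  | Dave  | 1083.83
6  | Carol | 1005.69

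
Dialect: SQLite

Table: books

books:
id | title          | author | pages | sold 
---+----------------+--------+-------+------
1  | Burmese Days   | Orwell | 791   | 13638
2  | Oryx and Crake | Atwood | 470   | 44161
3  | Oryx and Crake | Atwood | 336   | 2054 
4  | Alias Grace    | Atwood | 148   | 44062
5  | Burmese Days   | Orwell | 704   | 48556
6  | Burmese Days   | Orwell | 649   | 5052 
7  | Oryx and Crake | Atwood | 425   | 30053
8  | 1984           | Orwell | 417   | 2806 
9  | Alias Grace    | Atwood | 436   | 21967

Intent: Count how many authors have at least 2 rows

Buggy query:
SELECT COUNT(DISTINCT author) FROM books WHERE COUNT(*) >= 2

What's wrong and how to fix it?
Bug: WHERE filters individual rows, not groups, so a group-level COUNT is invalid there

Fix: Group first with HAVING COUNT(*) >= 2, then COUNT the resulting groups

Corrected query:
SELECT COUNT(*) FROM (SELECT author FROM books GROUP BY author HAVING COUNT(*) >= 2)

Result:
COUNT(*)
--------
2       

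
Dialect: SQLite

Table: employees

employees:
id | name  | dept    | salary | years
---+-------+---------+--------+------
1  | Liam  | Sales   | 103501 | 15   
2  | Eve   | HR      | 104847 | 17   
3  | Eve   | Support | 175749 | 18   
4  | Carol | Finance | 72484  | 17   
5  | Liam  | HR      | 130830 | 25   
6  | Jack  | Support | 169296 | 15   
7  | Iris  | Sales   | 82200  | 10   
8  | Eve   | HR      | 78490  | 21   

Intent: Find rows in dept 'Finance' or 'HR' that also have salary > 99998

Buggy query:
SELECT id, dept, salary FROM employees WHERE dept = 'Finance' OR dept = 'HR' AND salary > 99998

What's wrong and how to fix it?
Bug: Without parentheses, AND is evaluated before OR, so the salary filter only applies to the 'HR' branch

Fix: Group the OR with parentheses (or use IN), then AND the threshold

Corrected query:
SELECT id, dept, salary FROM employees WHERE (dept = 'Finance' OR dept = 'HR') AND salary > 99998

Result:
id | dept | salary
---+------+-------
2  | HR   | 104847
5  | HR   | 130830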